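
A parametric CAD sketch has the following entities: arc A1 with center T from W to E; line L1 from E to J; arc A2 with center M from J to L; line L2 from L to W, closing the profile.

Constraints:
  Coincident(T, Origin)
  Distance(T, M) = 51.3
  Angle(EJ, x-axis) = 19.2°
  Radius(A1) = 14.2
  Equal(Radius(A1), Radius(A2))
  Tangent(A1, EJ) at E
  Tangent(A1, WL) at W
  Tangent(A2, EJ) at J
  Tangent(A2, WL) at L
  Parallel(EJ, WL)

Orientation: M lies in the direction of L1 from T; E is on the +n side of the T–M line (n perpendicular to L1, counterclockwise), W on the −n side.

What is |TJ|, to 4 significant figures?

53.23

Tangency of A1 to both parallel lines with radius 14.2 puts E and W at T ± 14.2·n: E = (-4.670, 13.41), W = (4.670, -13.41). Equal radii place J and L the same way about M: J = M + 14.2·n = (43.78, 30.28), L = M − 14.2·n = (53.12, 3.461). Then |TJ| = |J − T| = 53.23.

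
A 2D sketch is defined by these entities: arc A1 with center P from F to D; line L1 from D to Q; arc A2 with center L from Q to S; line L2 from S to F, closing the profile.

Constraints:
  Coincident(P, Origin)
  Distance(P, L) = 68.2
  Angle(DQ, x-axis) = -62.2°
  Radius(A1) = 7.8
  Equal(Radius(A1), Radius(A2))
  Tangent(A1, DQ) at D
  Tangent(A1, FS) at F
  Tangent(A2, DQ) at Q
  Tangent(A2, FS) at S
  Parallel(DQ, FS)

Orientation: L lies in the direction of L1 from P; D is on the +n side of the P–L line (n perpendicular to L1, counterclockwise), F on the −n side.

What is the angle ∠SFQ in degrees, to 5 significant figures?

12.884°

Tangency of A1 to both parallel lines with radius 7.8 puts D and F at P ± 7.8·n: D = (6.8997, 3.6378), F = (-6.8997, -3.6378). Equal radii place Q and S the same way about L: Q = L + 7.8·n = (38.707, -56.691), S = L − 7.8·n = (24.908, -63.966). Then cos ∠SFQ = FS·FQ / (|FS||FQ|), giving 12.884°.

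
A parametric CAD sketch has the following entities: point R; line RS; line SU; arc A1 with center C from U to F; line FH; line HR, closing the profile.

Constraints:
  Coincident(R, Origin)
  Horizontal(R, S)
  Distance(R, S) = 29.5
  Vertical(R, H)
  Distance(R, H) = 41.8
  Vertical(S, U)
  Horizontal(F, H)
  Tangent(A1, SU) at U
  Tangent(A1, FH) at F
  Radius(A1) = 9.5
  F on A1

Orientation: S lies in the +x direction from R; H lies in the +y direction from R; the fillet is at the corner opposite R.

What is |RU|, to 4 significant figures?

43.74

R is at the origin; R and S share the same y with |RS| = 29.5 and S on the +x side, so S = (29.50, 0.000). R and H share the same x with |RH| = 41.8 and H on the +y side, so H = (0.000, 41.80). The virtual corner opposite R is at (29.50, 41.80). Tangency of A1 to SU means the radius CU is perpendicular to SU and A1 meets FH tangentially, so CF is at right angles to FH, with radius 9.5, so the center C sits 9.5 in from both sides at C = (20.00, 32.30). That places the tangent points at U = (29.50, 32.30) on SU and F = (20.00, 41.80) on FH. Then |RU| = |U − R| = 43.74.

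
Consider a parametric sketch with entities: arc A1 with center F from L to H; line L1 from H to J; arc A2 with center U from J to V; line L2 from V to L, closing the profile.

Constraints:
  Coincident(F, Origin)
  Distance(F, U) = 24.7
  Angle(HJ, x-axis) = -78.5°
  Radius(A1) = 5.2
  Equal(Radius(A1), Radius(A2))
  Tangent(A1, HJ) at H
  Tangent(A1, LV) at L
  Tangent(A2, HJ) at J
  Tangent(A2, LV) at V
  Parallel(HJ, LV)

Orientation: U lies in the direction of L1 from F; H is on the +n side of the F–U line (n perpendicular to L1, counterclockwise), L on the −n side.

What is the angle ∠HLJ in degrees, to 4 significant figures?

67.17°

The slot axis is L1's direction at -78.5°, so u = (cos -78.5°, sin -78.5°) = (0.1994, -0.9799) and n = (−sin -78.5°, cos -78.5°) = (0.9799, 0.1994). F is at the origin and U lies 24.7 along u from F, so U = 24.7·u = (4.924, -24.20). Tangency of A1 to both parallel lines with radius 5.2 puts H and L at F ± 5.2·n: H = (5.096, 1.037), L = (-5.096, -1.037). Equal radii place J and V the same way about U: J = U + 5.2·n = (10.02, -23.17), V = U − 5.2·n = (-0.1712, -25.24). Then cos ∠HLJ = LH·LJ / (|LH||LJ|), giving 67.17°.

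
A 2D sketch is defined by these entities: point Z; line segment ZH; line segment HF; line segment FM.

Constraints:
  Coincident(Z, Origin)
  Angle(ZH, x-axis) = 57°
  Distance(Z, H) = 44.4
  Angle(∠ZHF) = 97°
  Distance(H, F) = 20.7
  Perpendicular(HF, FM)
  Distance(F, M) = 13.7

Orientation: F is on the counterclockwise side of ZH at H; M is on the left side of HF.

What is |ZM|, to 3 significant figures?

40.1

Z is at the origin; ZH runs at 57.0° with length 44.4, so H = 44.4·(cos 57.0°, sin 57.0°) = (24.2, 37.2). ∠ZHF = 97.0°, so HF runs at 57.0° + (180° − 97.0°) = 140° from the x-axis; with |HF| = 20.7, F = H + 20.7·(cos 140°, sin 140°) = (8.32, 50.5). The perpendicularity gives FM at right angles to HF; with |FM| = 13.7 on the left of HF, M = F + 13.7·(-0.643, -0.766) = (-0.481, 40.0). Then |ZM| = |M − Z| = 40.1.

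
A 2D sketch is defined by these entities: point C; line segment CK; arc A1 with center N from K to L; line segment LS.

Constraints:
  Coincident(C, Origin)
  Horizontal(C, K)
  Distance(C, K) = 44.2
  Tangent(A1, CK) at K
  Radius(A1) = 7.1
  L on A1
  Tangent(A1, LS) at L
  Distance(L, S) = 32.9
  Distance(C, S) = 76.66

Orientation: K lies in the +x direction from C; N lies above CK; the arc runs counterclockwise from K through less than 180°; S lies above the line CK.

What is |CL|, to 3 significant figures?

49.3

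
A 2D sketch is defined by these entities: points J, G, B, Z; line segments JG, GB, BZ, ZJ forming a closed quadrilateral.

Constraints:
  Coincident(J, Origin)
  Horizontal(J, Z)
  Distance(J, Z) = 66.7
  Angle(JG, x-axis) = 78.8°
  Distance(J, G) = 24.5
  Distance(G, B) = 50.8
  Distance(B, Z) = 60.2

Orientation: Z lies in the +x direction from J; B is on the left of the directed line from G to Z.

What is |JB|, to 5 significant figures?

71.335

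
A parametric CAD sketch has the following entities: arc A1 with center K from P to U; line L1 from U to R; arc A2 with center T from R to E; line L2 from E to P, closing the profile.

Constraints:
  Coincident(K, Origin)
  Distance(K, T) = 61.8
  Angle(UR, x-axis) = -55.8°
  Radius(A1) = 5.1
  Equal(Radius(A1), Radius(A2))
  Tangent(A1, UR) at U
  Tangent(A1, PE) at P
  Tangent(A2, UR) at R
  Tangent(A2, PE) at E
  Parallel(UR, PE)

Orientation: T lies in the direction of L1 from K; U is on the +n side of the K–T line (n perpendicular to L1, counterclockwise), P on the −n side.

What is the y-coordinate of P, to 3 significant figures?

-2.87

K is at the origin and T lies 61.8 along u from K, so T = 61.8·u = (34.7, -51.1). Tangency of A1 to both parallel lines with radius 5.1 puts U and P at K ± 5.1·n: U = (4.22, 2.87), P = (-4.22, -2.87). So P.y = -2.87.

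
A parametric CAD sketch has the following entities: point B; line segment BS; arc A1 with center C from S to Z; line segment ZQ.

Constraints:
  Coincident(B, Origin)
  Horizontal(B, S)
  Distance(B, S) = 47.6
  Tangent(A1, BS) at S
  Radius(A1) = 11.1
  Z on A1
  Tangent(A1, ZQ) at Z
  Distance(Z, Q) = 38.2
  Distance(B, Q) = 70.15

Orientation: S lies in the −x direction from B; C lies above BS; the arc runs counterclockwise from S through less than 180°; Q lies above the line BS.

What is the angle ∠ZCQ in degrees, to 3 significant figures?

73.8°

Checks: |CZ| = 11.10 ✓; ∠(CZ, ZQ) = 90.00° ✓; |ZQ| = 38.20 ✓; |BQ| = 70.15 ✓.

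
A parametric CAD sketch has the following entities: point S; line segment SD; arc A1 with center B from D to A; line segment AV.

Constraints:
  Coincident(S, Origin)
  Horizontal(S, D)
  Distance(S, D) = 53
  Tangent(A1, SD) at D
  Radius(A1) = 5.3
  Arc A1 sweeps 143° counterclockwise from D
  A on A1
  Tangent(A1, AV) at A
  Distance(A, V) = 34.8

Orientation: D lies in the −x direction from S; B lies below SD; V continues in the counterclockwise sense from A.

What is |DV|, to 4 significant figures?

39.17

S is at the origin; SD is horizontal with |SD| = 53.0 and D on the −x side, so D = (-53.00, 0.000). A1 meets SD tangentially, so BD is at right angles to SD, so B = D + (0, -5.3) = (-53.00, -5.300). On A1, D sits at bearing 90° from B; a 143° counterclockwise sweep puts A at bearing 233°, so A = B + 5.3·(cos 233°, sin 233°) = (-56.19, -9.533). The tangent condition forces BA to be normal to AV, so AV runs along (−sin 233°, cos 233°); with |AV| = 34.8, V = (-28.40, -30.48). Then |DV| = |V − D| = 39.17.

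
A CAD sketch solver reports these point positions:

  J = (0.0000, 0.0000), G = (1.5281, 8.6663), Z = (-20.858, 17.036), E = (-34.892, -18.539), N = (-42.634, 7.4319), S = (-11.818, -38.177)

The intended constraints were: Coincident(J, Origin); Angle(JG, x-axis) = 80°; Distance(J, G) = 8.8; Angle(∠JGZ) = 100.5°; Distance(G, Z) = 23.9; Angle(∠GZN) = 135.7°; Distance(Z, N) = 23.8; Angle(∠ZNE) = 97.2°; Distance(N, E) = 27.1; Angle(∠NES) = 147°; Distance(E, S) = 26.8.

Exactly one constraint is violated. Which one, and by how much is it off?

Distance(E, S) = 26.8 — off by 3.50.

J = (0.00, 0.00) ✓; JG at 80.00° ✓; |JG| = 8.800 ✓; ∠JGZ = 100.5° ✓; |GZ| = 23.90 ✓; ∠GZN = 135.7° ✓; |ZN| = 23.80 ✓; ∠ZNE = 97.20° ✓; |NE| = 27.10 ✓; ∠NES = 147.0° ✓; |ES| = 30.30 ✗.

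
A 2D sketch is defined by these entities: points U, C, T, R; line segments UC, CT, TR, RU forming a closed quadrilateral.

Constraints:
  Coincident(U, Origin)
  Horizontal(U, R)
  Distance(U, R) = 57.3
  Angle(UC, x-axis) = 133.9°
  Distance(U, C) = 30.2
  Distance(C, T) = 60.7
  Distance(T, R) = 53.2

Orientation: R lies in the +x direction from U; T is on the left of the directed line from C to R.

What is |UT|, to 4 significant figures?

58.58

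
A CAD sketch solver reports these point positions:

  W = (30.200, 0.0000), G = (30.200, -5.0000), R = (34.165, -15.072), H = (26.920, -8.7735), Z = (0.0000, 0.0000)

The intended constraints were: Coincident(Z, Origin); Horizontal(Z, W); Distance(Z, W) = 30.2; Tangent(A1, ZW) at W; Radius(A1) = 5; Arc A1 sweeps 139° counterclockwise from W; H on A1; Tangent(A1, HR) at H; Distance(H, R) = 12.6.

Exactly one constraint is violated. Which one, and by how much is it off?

Distance(H, R) = 12.6 — off by 3.00.

Z = (0.00, 0.00) ✓; Z.y = 0.00, W.y = 0.00 ✓; |ZW| = 30.20 ✓; ∠(GW, WZ) = 90.00° ✓; |GW| = 5.000 ✓; bearing(G→H) − bearing(G→W) = 139.0° ✓; |GH| = 5.000 ✓; ∠(GH, HR) = 90.00° ✓; |HR| = 9.600 ✗.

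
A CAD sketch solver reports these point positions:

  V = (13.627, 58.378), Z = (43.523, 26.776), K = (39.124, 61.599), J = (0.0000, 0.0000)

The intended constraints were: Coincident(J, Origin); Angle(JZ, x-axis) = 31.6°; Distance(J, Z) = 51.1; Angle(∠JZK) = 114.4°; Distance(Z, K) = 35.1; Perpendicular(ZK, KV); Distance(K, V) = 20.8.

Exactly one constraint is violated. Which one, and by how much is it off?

Distance(K, V) = 20.8 — off by 4.90.

J = (0.00, 0.00) ✓; JZ at 31.60° ✓; |JZ| = 51.10 ✓; ∠JZK = 114.4° ✓; |ZK| = 35.10 ✓; ∠(ZK, KV) = 90.00° ✓; |KV| = 25.70 ✗.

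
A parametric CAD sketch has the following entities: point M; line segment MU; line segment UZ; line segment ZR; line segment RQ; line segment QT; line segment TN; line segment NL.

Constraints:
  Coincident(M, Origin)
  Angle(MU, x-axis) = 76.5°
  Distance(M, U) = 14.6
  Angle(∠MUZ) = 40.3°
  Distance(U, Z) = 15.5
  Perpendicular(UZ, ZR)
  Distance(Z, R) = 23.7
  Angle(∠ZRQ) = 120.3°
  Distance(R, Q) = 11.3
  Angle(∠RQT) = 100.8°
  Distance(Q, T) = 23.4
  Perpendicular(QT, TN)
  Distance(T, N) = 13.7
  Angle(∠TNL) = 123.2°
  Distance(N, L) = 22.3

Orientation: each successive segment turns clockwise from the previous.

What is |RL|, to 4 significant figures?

16.32

M is at the origin; MU runs at 76.5° with length 14.6, so U = (3.408, 14.20). ∠MUZ = 40.3° gives UZ at -63.20° from the x-axis; with |UZ| = 15.5, Z = (10.40, 0.3615). The perpendicularity gives ZR at right angles to UZ, so ZR runs at -153.2°; with |ZR| = 23.7, R = (-10.76, -10.32). ∠ZRQ = 120.3° gives RQ at 147.1° from the x-axis; with |RQ| = 11.3, Q = (-20.25, -4.186). ∠RQT = 100.8° gives QT at 67.90° from the x-axis; with |QT| = 23.4, T = (-11.44, 17.49). QT ⟂ TN, so TN runs at -22.10°; with |TN| = 13.7, N = (1.252, 12.34). ∠TNL = 123.2° gives NL at -78.90° from the x-axis; with |NL| = 22.3, L = (5.545, -9.543). Then |RL| = |L − R| = 16.32.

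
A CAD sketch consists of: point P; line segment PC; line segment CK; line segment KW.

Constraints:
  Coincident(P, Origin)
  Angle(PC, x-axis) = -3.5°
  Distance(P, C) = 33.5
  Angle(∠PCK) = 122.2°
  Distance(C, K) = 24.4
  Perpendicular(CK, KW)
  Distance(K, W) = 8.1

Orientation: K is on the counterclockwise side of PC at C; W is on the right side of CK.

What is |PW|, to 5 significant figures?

55.800

∠PCK = 122.2°, so CK runs at -3.5° + (180° − 122.2°) = 54.300° from the x-axis; with |CK| = 24.4, K = C + 24.4·(cos 54.300°, sin 54.300°) = (47.676, 17.770). The perpendicularity gives KW at right angles to CK; with |KW| = 8.1 on the right of CK, W = K + 8.1·(0.81208, -0.58354) = (54.254, 13.043). Then |PW| = |W − P| = 55.800.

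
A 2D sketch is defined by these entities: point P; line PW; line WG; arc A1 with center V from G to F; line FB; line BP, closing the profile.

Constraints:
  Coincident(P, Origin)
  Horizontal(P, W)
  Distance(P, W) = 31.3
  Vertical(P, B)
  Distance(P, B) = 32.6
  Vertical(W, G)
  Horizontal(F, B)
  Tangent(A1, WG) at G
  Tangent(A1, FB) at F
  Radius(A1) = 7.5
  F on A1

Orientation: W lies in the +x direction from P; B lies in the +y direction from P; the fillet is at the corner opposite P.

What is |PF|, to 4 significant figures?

40.36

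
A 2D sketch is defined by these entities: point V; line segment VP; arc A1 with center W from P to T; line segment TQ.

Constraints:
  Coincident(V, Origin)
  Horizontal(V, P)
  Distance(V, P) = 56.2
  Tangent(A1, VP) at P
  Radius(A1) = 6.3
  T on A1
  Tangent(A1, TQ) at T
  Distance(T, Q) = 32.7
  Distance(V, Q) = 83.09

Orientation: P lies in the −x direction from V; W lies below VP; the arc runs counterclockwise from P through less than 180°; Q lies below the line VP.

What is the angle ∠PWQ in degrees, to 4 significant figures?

142.8°

Checks: ∠(WP, PV) = 90.00° ✓; |WT| = 6.300 ✓; ∠(WT, TQ) = 90.00° ✓; |TQ| = 32.70 ✓; |VQ| = 83.09 ✓.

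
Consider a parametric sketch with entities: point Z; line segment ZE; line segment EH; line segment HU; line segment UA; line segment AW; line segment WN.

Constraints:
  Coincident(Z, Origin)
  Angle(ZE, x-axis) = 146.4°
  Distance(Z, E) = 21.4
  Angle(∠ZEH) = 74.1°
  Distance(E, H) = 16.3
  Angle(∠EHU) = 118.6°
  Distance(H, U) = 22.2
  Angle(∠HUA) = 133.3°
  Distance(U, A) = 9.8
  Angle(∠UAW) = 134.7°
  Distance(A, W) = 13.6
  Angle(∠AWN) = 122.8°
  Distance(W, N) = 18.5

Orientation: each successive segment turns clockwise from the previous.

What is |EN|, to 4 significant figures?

25.82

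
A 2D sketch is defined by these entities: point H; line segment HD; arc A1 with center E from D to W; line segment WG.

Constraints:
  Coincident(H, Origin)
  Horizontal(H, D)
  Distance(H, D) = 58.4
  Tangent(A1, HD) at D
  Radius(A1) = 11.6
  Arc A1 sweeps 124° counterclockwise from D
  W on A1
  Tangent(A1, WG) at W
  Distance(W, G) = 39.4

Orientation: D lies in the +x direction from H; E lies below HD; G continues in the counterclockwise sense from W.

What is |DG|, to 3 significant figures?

52.2

H is at the origin; HD is horizontal with |HD| = 58.4 and D on the +x side, so D = (58.4, 0.00). Tangency of A1 to HD means the radius ED is perpendicular to HD, so E = D + (0, -11.6) = (58.4, -11.6). On A1, D sits at bearing 90° from E; a 124° counterclockwise sweep puts W at bearing 214°, so W = E + 11.6·(cos 214°, sin 214°) = (48.8, -18.1). Tangency of A1 to WG means the radius EW is perpendicular to WG, so WG runs along (−sin 214°, cos 214°); with |WG| = 39.4, G = (70.8, -50.8). Then |DG| = |G − D| = 52.2.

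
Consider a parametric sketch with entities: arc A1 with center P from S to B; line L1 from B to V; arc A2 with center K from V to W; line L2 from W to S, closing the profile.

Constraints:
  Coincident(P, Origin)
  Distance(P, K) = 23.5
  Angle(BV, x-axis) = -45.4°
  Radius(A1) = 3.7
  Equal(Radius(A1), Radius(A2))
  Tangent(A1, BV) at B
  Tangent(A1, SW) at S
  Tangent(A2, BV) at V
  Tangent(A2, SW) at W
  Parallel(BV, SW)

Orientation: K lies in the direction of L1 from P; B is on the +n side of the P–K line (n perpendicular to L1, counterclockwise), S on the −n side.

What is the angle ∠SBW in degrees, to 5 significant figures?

72.521°

Tangency of A1 to both parallel lines with radius 3.7 puts B and S at P ± 3.7·n: B = (2.6345, 2.5980), S = (-2.6345, -2.5980). Equal radii place V and W the same way about K: V = K + 3.7·n = (19.135, -14.135), W = K − 3.7·n = (13.866, -19.331). Then cos ∠SBW = BS·BW / (|BS||BW|), giving 72.521°.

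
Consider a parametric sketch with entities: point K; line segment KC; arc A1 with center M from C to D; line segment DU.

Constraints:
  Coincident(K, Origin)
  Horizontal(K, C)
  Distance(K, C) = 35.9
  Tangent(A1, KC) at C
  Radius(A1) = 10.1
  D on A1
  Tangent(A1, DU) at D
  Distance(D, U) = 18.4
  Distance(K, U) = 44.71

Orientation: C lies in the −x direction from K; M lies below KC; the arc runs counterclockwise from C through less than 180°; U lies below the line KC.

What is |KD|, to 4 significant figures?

46.78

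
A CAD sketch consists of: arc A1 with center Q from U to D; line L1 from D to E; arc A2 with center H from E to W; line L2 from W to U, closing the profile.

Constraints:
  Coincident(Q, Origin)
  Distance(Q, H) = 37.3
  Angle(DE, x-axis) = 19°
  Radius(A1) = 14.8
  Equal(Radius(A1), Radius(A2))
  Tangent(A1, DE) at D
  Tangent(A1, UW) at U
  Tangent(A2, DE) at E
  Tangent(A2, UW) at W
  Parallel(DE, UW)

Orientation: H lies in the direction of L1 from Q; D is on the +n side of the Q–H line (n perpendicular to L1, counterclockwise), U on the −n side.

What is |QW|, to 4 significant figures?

40.13

The slot axis is L1's direction at 19.0°, so u = (cos 19.0°, sin 19.0°) = (0.9455, 0.3256) and n = (−sin 19.0°, cos 19.0°) = (-0.3256, 0.9455). Q is at the origin and H lies 37.3 along u from Q, so H = 37.3·u = (35.27, 12.14). Tangency of A1 to both parallel lines with radius 14.8 puts D and U at Q ± 14.8·n: D = (-4.818, 13.99), U = (4.818, -13.99). Equal radii place E and W the same way about H: E = H + 14.8·n = (30.45, 26.14), W = H − 14.8·n = (40.09, -1.850). Then |QW| = |W − Q| = 40.13.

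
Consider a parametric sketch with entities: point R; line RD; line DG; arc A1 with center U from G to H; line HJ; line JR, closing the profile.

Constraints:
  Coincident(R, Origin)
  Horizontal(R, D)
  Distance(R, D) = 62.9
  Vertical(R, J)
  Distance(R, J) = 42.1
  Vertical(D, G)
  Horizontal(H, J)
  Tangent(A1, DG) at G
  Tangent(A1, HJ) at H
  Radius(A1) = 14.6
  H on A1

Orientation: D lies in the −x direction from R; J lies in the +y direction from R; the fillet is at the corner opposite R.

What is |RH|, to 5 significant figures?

64.073

R is at the origin; R and D share the same y with |RD| = 62.9 and D on the −x side, so D = (-62.900, 0.0000). RJ is vertical with |RJ| = 42.1 and J on the +y side, so J = (0.0000, 42.100). The virtual corner opposite R is at (-62.900, 42.100). Since A1 is tangent to DG there, UG ⟂ DG and A1 meets HJ tangentially, so UH is at right angles to HJ, with radius 14.6, so the center U sits 14.6 in from both sides at U = (-48.300, 27.500). That places the tangent points at G = (-62.900, 27.500) on DG and H = (-48.300, 42.100) on HJ. Then |RH| = |H − R| = 64.073.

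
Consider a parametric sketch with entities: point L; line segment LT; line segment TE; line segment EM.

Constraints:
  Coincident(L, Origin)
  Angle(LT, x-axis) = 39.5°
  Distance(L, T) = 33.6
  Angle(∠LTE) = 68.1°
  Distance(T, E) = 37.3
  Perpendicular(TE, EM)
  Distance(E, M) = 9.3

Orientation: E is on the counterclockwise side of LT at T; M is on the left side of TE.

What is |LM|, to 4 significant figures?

33.04

L is at the origin; LT runs at 39.5° with length 33.6, so T = 33.6·(cos 39.5°, sin 39.5°) = (25.93, 21.37). ∠LTE = 68.1°, so TE runs at 39.5° + (180° − 68.1°) = 151.4° from the x-axis; with |TE| = 37.3, E = T + 37.3·(cos 151.4°, sin 151.4°) = (-6.822, 39.23). The perpendicularity gives EM at right angles to TE; with |EM| = 9.3 on the left of TE, M = E + 9.3·(-0.4787, -0.8780) = (-11.27, 31.06). Then |LM| = |M − L| = 33.04.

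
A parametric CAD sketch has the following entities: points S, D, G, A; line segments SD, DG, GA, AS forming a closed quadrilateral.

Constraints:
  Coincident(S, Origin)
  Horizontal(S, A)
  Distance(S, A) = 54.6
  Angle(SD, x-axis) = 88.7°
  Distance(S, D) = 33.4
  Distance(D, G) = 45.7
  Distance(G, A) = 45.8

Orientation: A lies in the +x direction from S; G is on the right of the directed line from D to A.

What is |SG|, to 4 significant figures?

15.25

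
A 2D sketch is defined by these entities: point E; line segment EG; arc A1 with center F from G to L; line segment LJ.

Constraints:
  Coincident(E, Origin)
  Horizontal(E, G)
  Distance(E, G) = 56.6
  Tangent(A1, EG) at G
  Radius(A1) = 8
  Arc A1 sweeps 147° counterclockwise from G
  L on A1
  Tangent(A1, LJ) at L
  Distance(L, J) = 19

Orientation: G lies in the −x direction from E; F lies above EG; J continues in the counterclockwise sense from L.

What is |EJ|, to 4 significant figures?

72.64

E is at the origin; EG is horizontal with |EG| = 56.6 and G on the −x side, so G = (-56.60, 0.000). A1 meets EG tangentially, so FG is at right angles to EG, so F = G + (0, 8) = (-56.60, 8.000). On A1, G sits at bearing -90° from F; a 147° counterclockwise sweep puts L at bearing 57°, so L = F + 8.0·(cos 57°, sin 57°) = (-52.24, 14.71). A1 meets LJ tangentially, so FL is at right angles to LJ, so LJ runs along (−sin 57°, cos 57°); with |LJ| = 19.0, J = (-68.18, 25.06). Then |EJ| = |J − E| = 72.64.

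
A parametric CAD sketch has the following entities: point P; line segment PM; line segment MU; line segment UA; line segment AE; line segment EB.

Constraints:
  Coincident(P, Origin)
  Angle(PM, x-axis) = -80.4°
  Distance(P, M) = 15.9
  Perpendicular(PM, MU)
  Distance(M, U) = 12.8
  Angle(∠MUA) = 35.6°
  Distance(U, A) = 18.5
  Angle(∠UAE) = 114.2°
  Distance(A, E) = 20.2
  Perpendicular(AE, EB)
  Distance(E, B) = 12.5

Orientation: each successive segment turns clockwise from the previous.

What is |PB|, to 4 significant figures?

29.34

P is at the origin; PM runs at -80.4° with length 15.9, so M = (2.652, -15.68). PM ⟂ MU, so MU runs at -170.4°; with |MU| = 12.8, U = (-9.969, -17.81). ∠MUA = 35.6° gives UA at 45.20° from the x-axis; with |UA| = 18.5, A = (3.067, -4.685). ∠UAE = 114.2° gives AE at -20.60° from the x-axis; with |AE| = 20.2, E = (21.98, -11.79). AE is perpendicular to EB, so EB runs at -110.6°; with |EB| = 12.5, B = (17.58, -23.49). Then |PB| = |B − P| = 29.34.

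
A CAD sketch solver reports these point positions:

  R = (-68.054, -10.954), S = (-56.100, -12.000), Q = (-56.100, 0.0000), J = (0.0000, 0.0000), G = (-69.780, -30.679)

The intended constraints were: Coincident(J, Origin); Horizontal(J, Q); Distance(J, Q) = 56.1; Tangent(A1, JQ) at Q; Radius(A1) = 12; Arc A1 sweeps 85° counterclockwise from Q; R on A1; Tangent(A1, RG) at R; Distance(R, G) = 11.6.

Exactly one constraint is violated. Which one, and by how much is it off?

Distance(R, G) = 11.6 — off by 8.20.

J = (0.00, 0.00) ✓; J.y = 0.00, Q.y = 0.00 ✓; |JQ| = 56.10 ✓; ∠(SQ, QJ) = 90.00° ✓; |SQ| = 12.00 ✓; bearing(S→R) − bearing(S→Q) = 85.00° ✓; |SR| = 12.00 ✓; ∠(SR, RG) = 90.00° ✓; |RG| = 19.80 ✗.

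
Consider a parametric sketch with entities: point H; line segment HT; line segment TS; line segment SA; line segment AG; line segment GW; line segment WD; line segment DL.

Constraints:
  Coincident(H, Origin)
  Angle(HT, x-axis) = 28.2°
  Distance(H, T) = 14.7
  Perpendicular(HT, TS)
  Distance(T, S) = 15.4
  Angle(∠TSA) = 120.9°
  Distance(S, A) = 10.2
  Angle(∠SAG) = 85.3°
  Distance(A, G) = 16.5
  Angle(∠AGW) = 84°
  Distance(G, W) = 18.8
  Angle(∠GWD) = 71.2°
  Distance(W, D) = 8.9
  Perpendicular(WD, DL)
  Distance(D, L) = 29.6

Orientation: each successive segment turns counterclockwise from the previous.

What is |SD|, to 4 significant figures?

7.390

H is at the origin; HT runs at 28.2° with length 14.7, so T = (12.96, 6.946). HT ⟂ TS, so TS runs at 118.2°; with |TS| = 15.4, S = (5.678, 20.52). ∠TSA = 120.9° gives SA at 177.3° from the x-axis; with |SA| = 10.2, A = (-4.511, 21.00). ∠SAG = 85.3° gives AG at -88.00° from the x-axis; with |AG| = 16.5, G = (-3.935, 4.509). ∠AGW = 84.0° gives GW at 8.000° from the x-axis; with |GW| = 18.8, W = (14.68, 7.126). ∠GWD = 71.2° gives WD at 116.8° from the x-axis; with |WD| = 8.9, D = (10.67, 15.07). Then |SD| = |D − S| = 7.390.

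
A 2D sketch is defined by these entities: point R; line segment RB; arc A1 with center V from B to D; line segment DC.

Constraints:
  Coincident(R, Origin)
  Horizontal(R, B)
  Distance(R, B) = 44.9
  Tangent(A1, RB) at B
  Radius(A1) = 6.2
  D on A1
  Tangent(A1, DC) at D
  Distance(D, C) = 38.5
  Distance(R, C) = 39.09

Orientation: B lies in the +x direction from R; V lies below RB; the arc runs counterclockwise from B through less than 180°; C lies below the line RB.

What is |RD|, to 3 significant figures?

39.9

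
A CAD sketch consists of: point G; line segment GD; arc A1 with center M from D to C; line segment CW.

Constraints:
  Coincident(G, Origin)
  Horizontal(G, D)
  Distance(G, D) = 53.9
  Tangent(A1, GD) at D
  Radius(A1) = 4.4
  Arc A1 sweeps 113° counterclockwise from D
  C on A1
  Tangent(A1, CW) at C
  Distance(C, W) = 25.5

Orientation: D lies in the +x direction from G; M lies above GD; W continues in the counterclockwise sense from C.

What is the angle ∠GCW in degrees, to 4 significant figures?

73.03°

On A1, D sits at bearing -90° from M; a 113° counterclockwise sweep puts C at bearing 23°, so C = M + 4.4·(cos 23°, sin 23°) = (57.95, 6.119). A1 meets CW tangentially, so MC is at right angles to CW, so CW runs along (−sin 23°, cos 23°); with |CW| = 25.5, W = (47.99, 29.59). Then cos ∠GCW = CG·CW / (|CG||CW|), giving 73.03°.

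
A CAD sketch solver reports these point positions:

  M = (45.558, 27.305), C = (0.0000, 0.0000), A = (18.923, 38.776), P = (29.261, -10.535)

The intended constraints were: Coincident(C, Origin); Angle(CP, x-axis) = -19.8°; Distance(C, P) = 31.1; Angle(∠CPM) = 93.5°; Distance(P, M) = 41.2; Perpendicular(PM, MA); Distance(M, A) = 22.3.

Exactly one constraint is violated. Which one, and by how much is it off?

Distance(M, A) = 22.3 — off by 6.70.

C = (0.00, 0.00) ✓; CP at -19.80° ✓; |CP| = 31.10 ✓; ∠CPM = 93.50° ✓; |PM| = 41.20 ✓; ∠(PM, MA) = 90.00° ✓; |MA| = 29.00 ✗.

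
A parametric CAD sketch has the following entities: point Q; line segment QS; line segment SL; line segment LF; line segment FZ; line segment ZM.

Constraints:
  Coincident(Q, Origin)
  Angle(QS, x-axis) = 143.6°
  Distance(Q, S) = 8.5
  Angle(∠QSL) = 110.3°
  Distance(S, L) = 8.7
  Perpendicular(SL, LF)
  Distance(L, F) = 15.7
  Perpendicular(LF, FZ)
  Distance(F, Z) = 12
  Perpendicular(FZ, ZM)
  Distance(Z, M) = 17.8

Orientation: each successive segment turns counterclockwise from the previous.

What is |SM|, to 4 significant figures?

3.912

Q is at the origin; QS runs at 143.6° with length 8.5, so S = (-6.842, 5.044). ∠QSL = 110.3° gives SL at -146.7° from the x-axis; with |SL| = 8.7, L = (-14.11, 0.2676). SL ⟂ LF, so LF runs at -56.70°; with |LF| = 15.7, F = (-5.493, -12.85). LF is perpendicular to FZ, so FZ runs at 33.30°; with |FZ| = 12.0, Z = (4.536, -6.266). FZ ⟂ ZM, so ZM runs at 123.3°; with |ZM| = 17.8, M = (-5.236, 8.611). Then |SM| = |M − S| = 3.912.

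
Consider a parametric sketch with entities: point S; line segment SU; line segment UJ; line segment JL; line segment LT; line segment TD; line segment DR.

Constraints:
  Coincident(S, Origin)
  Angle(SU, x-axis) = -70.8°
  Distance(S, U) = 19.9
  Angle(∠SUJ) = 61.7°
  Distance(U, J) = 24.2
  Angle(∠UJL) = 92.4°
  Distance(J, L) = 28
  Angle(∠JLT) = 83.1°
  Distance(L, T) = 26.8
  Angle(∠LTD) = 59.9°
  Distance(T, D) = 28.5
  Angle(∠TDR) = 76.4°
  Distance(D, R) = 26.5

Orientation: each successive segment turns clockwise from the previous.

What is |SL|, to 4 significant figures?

19.06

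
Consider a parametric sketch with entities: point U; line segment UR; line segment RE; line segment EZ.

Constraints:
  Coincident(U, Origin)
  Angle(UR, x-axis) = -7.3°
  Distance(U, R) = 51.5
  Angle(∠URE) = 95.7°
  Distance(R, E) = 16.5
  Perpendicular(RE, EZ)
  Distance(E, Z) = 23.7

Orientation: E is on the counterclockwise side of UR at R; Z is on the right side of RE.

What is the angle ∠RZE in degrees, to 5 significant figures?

34.846°

∠URE = 95.7°, so RE runs at -7.3° + (180° − 95.7°) = 77.000° from the x-axis; with |RE| = 16.5, E = R + 16.5·(cos 77.000°, sin 77.000°) = (54.794, 9.5333). RE ⟂ EZ; with |EZ| = 23.7 on the right of RE, Z = E + 23.7·(0.97437, -0.22495) = (77.887, 4.2019). Then cos ∠RZE = ZR·ZE / (|ZR||ZE|), giving 34.846°.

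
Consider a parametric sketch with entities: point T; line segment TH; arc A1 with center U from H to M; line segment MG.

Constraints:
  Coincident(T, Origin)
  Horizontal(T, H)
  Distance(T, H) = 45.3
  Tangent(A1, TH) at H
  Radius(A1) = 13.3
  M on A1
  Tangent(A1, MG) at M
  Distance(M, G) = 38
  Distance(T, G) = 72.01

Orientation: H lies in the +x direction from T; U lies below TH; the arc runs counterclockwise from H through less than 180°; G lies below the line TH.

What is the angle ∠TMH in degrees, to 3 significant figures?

93.9°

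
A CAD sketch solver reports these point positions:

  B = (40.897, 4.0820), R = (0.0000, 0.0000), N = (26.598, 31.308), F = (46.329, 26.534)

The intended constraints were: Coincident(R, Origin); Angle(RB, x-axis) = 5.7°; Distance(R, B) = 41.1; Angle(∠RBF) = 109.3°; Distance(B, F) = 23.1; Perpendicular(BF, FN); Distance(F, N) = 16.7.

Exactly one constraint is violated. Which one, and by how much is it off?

Distance(F, N) = 16.7 — off by 3.60.

R = (0.00, 0.00) ✓; RB at 5.700° ✓; |RB| = 41.10 ✓; ∠RBF = 109.3° ✓; |BF| = 23.10 ✓; ∠(BF, FN) = 90.00° ✓; |FN| = 20.30 ✗.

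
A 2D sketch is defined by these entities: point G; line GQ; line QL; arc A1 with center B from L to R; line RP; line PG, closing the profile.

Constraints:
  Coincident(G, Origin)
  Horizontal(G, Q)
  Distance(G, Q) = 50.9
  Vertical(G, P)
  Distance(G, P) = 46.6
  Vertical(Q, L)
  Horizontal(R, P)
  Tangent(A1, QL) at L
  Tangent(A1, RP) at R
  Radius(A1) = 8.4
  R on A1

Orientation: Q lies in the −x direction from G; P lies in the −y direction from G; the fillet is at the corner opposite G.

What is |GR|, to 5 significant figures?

63.070

G is at the origin; GQ is horizontal with |GQ| = 50.9 and Q on the −x side, so Q = (-50.900, 0.0000). GP is vertical with |GP| = 46.6 and P on the −y side, so P = (0.0000, -46.600). The virtual corner opposite G is at (-50.900, -46.600). A1 meets QL tangentially, so BL is at right angles to QL and tangency of A1 to RP means the radius BR is perpendicular to RP, with radius 8.4, so the center B sits 8.4 in from both sides at B = (-42.500, -38.200). That places the tangent points at L = (-50.900, -38.200) on QL and R = (-42.500, -46.600) on RP. Then |GR| = |R − G| = 63.070.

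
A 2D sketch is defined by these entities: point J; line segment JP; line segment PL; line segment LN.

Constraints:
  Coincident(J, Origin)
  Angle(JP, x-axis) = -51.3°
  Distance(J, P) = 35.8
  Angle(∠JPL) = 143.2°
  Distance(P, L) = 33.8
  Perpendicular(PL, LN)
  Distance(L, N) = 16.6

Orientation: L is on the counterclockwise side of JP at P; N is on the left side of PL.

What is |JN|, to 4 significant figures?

62.65

J is at the origin; JP runs at -51.3° with length 35.8, so P = 35.8·(cos -51.3°, sin -51.3°) = (22.38, -27.94). ∠JPL = 143.2°, so PL runs at -51.3° + (180° − 143.2°) = -14.50° from the x-axis; with |PL| = 33.8, L = P + 33.8·(cos -14.50°, sin -14.50°) = (55.11, -36.40). PL ⟂ LN; with |LN| = 16.6 on the left of PL, N = L + 16.6·(0.2504, 0.9681) = (59.26, -20.33). Then |JN| = |N − J| = 62.65.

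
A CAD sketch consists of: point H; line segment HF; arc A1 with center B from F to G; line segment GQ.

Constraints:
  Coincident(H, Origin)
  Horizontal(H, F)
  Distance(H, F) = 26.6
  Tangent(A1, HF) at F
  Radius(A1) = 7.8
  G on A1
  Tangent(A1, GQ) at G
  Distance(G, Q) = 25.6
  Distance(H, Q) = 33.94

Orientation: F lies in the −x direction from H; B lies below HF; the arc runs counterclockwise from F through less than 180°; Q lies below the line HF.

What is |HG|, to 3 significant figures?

34.7

Checks: |BG| = 7.800 ✓; ∠(BG, GQ) = 90.00° ✓; |GQ| = 25.60 ✓; |HQ| = 33.94 ✓.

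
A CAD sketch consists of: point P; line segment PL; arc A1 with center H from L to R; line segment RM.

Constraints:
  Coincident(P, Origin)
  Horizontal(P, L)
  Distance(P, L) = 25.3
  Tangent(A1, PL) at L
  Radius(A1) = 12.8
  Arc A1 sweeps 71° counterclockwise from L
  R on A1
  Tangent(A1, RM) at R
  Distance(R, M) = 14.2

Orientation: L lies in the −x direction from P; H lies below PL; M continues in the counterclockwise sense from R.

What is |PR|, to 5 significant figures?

38.386

P is at the origin; PL is horizontal with |PL| = 25.3 and L on the −x side, so L = (-25.300, 0.0000). The tangent condition forces HL to be normal to PL, so H = L + (0, -12.8) = (-25.300, -12.800). On A1, L sits at bearing 90° from H; a 71° counterclockwise sweep puts R at bearing 161°, so R = H + 12.8·(cos 161°, sin 161°) = (-37.403, -8.6327). Then |PR| = |R − P| = 38.386.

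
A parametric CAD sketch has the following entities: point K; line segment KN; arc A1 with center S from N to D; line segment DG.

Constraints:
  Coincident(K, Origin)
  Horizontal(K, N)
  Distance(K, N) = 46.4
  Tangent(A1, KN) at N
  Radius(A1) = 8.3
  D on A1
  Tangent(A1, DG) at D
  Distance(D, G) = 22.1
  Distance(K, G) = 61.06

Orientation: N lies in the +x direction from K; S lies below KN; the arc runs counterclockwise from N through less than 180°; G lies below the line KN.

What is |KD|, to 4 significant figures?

41.78

Checks: |KN| = 46.40 ✓; |SD| = 8.300 ✓; ∠(SD, DG) = 90.00° ✓; |DG| = 22.10 ✓; |KG| = 61.06 ✓.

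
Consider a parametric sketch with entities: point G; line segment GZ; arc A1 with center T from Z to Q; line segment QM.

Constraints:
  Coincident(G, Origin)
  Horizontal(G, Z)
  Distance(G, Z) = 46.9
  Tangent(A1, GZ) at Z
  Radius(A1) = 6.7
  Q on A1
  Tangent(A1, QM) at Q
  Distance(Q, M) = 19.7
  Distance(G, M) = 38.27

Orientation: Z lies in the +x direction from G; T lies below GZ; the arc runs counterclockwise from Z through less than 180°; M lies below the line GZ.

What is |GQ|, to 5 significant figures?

41.107

G is at the origin; GZ is horizontal with |GZ| = 46.9 and Z on the +x side, so Z = (46.900, 0.0000). A1 meets GZ tangentially, so TZ is at right angles to GZ, so T = Z + (0, -6.7) = (46.900, -6.7000). Since TQ ⟂ QM (tangency), |TM| = √(6.7² + 19.7²) = 20.808 regardless of where Q sits on A1. So M lies on both circle(G, 38.27) and circle(T, 20.808); the below-GZ intersection is M = (31.908, -21.130). Q is the foot of the tangent from M: Q = (40.947, -3.6259).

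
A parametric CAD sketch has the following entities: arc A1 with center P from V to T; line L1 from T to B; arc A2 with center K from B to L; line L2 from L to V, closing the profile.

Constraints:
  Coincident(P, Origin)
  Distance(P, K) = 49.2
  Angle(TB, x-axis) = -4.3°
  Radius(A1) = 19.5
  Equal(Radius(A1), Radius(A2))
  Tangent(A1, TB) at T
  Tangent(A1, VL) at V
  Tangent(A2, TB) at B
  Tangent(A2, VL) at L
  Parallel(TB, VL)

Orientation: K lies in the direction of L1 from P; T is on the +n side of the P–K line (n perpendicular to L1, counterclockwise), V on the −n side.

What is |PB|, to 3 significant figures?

52.9

The slot axis is L1's direction at -4.3°, so u = (cos -4.3°, sin -4.3°) = (0.997, -0.0750) and n = (−sin -4.3°, cos -4.3°) = (0.0750, 0.997). P is at the origin and K lies 49.2 along u from P, so K = 49.2·u = (49.1, -3.69). Tangency of A1 to both parallel lines with radius 19.5 puts T and V at P ± 19.5·n: T = (1.46, 19.4), V = (-1.46, -19.4). Equal radii place B and L the same way about K: B = K + 19.5·n = (50.5, 15.8), L = K − 19.5·n = (47.6, -23.1). Then |PB| = |B − P| = 52.9.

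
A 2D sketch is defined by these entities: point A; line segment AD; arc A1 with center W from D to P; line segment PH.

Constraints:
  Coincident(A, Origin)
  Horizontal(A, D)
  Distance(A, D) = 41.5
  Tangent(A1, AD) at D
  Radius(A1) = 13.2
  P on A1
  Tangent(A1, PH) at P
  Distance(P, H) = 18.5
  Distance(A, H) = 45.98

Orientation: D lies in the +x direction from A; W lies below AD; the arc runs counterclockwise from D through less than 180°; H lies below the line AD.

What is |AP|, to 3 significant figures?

32.3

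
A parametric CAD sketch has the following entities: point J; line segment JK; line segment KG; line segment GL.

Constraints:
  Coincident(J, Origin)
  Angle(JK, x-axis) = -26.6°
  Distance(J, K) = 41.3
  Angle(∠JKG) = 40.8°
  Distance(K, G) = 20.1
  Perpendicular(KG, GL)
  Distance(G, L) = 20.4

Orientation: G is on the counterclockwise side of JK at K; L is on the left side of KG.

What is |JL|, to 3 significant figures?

13.0

J is at the origin; JK runs at -26.6° with length 41.3, so K = 41.3·(cos -26.6°, sin -26.6°) = (36.9, -18.5). ∠JKG = 40.8°, so KG runs at -26.6° + (180° − 40.8°) = 113° from the x-axis; with |KG| = 20.1, G = K + 20.1·(cos 113°, sin 113°) = (29.2, 0.0641). KG is perpendicular to GL; with |GL| = 20.4 on the left of KG, L = G + 20.4·(-0.923, -0.384) = (10.4, -7.78). Then |JL| = |L − J| = 13.0.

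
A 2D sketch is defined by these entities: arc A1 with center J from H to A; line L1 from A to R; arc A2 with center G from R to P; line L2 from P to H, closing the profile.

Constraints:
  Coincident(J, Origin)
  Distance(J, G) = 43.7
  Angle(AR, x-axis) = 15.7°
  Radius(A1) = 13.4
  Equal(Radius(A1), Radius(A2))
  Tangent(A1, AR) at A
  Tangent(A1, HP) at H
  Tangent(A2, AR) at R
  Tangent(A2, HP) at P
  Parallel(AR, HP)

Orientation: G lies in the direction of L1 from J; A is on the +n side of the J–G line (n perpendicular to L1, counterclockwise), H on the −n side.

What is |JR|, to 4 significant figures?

45.71

The slot axis is L1's direction at 15.7°, so u = (cos 15.7°, sin 15.7°) = (0.9627, 0.2706) and n = (−sin 15.7°, cos 15.7°) = (-0.2706, 0.9627). J is at the origin and G lies 43.7 along u from J, so G = 43.7·u = (42.07, 11.83). Tangency of A1 to both parallel lines with radius 13.4 puts A and H at J ± 13.4·n: A = (-3.626, 12.90), H = (3.626, -12.90). Equal radii place R and P the same way about G: R = G + 13.4·n = (38.44, 24.73), P = G − 13.4·n = (45.70, -1.075). Then |JR| = |R − J| = 45.71.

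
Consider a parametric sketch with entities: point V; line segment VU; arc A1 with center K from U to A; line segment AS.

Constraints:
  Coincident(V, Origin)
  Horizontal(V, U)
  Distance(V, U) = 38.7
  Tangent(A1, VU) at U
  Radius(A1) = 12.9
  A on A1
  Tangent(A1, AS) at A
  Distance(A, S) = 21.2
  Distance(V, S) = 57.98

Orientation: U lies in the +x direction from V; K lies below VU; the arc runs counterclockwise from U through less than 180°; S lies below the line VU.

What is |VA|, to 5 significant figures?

36.916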